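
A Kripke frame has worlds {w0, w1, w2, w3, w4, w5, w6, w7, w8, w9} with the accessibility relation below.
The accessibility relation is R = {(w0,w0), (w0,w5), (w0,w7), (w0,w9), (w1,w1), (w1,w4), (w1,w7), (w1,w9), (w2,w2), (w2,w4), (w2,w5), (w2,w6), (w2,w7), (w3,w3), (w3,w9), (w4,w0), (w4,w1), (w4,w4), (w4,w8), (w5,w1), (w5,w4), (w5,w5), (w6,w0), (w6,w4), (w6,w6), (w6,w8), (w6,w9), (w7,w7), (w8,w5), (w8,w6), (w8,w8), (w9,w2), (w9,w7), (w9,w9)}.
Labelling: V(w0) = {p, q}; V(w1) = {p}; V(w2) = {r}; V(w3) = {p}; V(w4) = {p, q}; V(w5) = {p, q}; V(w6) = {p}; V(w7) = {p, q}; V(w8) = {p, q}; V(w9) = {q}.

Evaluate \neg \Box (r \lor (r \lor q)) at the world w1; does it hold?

Recall that \Box ψ holds at a world iff ψ holds at every accessible world, and \Diamond ψ holds iff ψ holds at some accessible world.
At w1: \Box (r \lor (r \lor q)) is false, so \neg \Box (r \lor (r \lor q)) is true.
  At w1: \Box (r \lor (r \lor q)) requires r \lor (r \lor q) at every successor {w1, w4, w7, w9}.
    r \lor (r \lor q) fails at w1, so \Box (r \lor (r \lor q)) is false at w1.

Yes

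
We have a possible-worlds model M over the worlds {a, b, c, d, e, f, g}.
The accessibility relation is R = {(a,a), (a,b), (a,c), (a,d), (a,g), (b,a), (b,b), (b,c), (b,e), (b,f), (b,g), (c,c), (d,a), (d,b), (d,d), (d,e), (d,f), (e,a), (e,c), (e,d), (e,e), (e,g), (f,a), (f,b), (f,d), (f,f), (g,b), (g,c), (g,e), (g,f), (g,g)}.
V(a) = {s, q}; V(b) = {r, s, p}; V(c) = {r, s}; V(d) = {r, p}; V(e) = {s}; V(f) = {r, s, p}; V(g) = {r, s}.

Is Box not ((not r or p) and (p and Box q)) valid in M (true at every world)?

Yes

Let φ = Box not ((not r or p) and (p and Box q)). Evaluate φ at each world:
  a (successors {a, b, c, d, g}): φ is true.
  b (successors {a, b, c, e, f, g}): φ is true.
  c (successors {c}): φ is true.
  d (successors {a, b, d, e, f}): φ is true.
  e (successors {a, c, d, e, g}): φ is true.
  f (successors {a, b, d, f}): φ is true.
  g (successors {b, c, e, f, g}): φ is true.
For instance, at e:
  At e: Box not ((not r or p) and (p and Box q)) requires not ((not r or p) and (p and Box q)) at every successor {a, c, d, e, g}.
    At a: not ((not r or p) and (p and Box q)) is true.
    At c: not ((not r or p) and (p and Box q)) is true.
    At d: not ((not r or p) and (p and Box q)) is true.
    At e: not ((not r or p) and (p and Box q)) is true.
    At g: not ((not r or p) and (p and Box q)) is true.
  So Box not ((not r or p) and (p and Box q)) is true at e.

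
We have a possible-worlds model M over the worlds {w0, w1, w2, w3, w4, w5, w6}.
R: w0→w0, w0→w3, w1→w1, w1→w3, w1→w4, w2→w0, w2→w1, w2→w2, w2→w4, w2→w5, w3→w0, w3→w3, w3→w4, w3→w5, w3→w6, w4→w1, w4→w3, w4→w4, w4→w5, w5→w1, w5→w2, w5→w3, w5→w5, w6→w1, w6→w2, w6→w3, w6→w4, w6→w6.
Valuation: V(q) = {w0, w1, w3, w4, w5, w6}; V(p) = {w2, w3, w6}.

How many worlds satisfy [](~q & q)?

Let φ = [](~q & q). Evaluate φ at each world:
  w0 (successors {w0, w3}): φ is false.
  w1 (successors {w1, w3, w4}): φ is false.
  w2 (successors {w0, w1, w2, w4, w5}): φ is false.
  w3 (successors {w0, w3, w4, w5, w6}): φ is false.
  w4 (successors {w1, w3, w4, w5}): φ is false.
  w5 (successors {w1, w2, w3, w5}): φ is false.
  w6 (successors {w1, w2, w3, w4, w6}): φ is false.
For instance, at w2:
  At w2: [](~q & q) requires ~q & q at every successor {w0, w1, w2, w4, w5}.
    ~q & q fails at w0, so [](~q & q) is false at w2.
Satisfying worlds: none.

0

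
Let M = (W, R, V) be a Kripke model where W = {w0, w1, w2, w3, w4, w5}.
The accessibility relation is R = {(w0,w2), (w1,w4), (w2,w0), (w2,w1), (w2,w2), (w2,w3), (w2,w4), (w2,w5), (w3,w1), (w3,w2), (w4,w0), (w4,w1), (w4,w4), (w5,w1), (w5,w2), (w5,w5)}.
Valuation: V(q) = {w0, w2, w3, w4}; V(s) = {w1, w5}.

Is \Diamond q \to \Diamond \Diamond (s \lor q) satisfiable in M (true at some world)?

Let φ = \Diamond q \to \Diamond \Diamond (s \lor q). Evaluate φ at each world:
  w0 (successors {w2}): φ is true.
  w1 (successors {w4}): φ is true.
  w2 (successors {w0, w1, w2, w3, w4, w5}): φ is true.
  w3 (successors {w1, w2}): φ is true.
  w4 (successors {w0, w1, w4}): φ is true.
  w5 (successors {w1, w2, w5}): φ is true.
Detail at w0 (witness):
  At w0: \Diamond q is true, \Diamond \Diamond (s \lor q) is true, so \Diamond q \to \Diamond \Diamond (s \lor q) is true.
    At w0: \Diamond q requires q at some successor in {w2}.
      q holds at w2, so \Diamond q is true at w0.
    At w0: \Diamond \Diamond (s \lor q) requires \Diamond (s \lor q) at some successor in {w2}.
      \Diamond (s \lor q) holds at w2, so \Diamond \Diamond (s \lor q) is true at w0.

Yes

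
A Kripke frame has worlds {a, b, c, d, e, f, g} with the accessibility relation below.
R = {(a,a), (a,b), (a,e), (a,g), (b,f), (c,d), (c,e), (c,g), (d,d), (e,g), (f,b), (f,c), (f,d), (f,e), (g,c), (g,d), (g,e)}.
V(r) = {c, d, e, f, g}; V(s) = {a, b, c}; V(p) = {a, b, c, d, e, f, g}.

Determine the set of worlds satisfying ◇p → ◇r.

a, b, c, d, e, f, g

Let φ = ◇p → ◇r. Evaluate φ at each world:
  a (successors {a, b, e, g}): φ is true.
  b (successors {f}): φ is true.
  c (successors {d, e, g}): φ is true.
  d (successors {d}): φ is true.
  e (successors {g}): φ is true.
  f (successors {b, c, d, e}): φ is true.
  g (successors {c, d, e}): φ is true.
For instance, at e:
  At e: ◇p is true, ◇r is true, so ◇p → ◇r is true.
    At e: ◇p requires p at some successor in {g}.
      p holds at g, so ◇p is true at e.
    At e: ◇r requires r at some successor in {g}.
      r holds at g, so ◇r is true at e.
Satisfying worlds: {a, b, c, d, e, f, g}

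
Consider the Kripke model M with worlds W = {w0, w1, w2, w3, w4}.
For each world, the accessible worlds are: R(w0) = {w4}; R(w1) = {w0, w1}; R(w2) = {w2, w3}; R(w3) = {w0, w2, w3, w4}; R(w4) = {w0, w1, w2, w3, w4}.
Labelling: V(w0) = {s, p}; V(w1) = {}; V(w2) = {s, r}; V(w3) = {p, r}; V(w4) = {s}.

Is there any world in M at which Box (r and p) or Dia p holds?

Recall that Box ψ holds at a world iff ψ holds at every accessible world, and Dia ψ holds iff ψ holds at some accessible world.
Let φ = Box (r and p) or Dia p. Evaluate φ at each world:
  w0 (successors {w4}): φ is false.
  w1 (successors {w0, w1}): φ is true.
  w2 (successors {w2, w3}): φ is true.
  w3 (successors {w0, w2, w3, w4}): φ is true.
  w4 (successors {w0, w1, w2, w3, w4}): φ is true.
Detail at w1 (witness):
  At w1: Box (r and p) is false, Dia p is true, so Box (r and p) or Dia p is true.
    At w1: Box (r and p) requires r and p at every successor {w0, w1}.
      r and p fails at w0, so Box (r and p) is false at w1.
    At w1: Dia p requires p at some successor in {w0, w1}.
      p holds at w0, so Dia p is true at w1.

Yes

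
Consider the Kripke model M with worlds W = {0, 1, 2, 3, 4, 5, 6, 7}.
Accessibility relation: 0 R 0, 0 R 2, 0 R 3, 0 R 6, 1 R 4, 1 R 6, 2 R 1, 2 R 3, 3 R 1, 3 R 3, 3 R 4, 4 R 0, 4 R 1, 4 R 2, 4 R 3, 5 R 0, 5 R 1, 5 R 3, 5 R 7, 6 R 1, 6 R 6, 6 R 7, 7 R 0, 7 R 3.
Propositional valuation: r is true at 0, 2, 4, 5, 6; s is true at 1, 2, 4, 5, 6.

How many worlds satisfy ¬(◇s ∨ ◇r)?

0

Let φ = ¬(◇s ∨ ◇r). Evaluate φ at each world:
  0 (successors {0, 2, 3, 6}): φ is false.
  1 (successors {4, 6}): φ is false.
  2 (successors {1, 3}): φ is false.
  3 (successors {1, 3, 4}): φ is false.
  4 (successors {0, 1, 2, 3}): φ is false.
  5 (successors {0, 1, 3, 7}): φ is false.
  6 (successors {1, 6, 7}): φ is false.
  7 (successors {0, 3}): φ is false.
For instance, at 4:
  At 4: ◇s ∨ ◇r is true, so ¬(◇s ∨ ◇r) is false.
    At 4: ◇s is true, ◇r is true, so ◇s ∨ ◇r is true.
      At 4: ◇s requires s at some successor in {0, 1, 2, 3}.
        s holds at 1, so ◇s is true at 4.
      At 4: ◇r requires r at some successor in {0, 1, 2, 3}.
        r holds at 0, so ◇r is true at 4.
Satisfying worlds: none.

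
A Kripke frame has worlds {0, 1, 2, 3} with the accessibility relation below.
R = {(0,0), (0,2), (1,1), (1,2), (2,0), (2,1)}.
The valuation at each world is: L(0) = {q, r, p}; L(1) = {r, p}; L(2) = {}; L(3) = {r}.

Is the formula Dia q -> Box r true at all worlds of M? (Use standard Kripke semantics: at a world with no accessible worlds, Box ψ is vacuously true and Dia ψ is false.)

No

Recall that Box ψ holds at a world iff ψ holds at every accessible world, and Dia ψ holds iff ψ holds at some accessible world.
Let φ = Dia q -> Box r. Evaluate φ at each world:
  0 (successors {0, 2}): φ is false.
  1 (successors {1, 2}): φ is true.
  2 (successors {0, 1}): φ is true.
  3 (successors ∅): φ is true.
Detail at 0 (counterexample):
  At 0: Dia q is true, Box r is false, so Dia q -> Box r is false.
    At 0: Dia q requires q at some successor in {0, 2}.
      q holds at 0, so Dia q is true at 0.
    At 0: Box r requires r at every successor {0, 2}.
      r fails at 2, so Box r is false at 0.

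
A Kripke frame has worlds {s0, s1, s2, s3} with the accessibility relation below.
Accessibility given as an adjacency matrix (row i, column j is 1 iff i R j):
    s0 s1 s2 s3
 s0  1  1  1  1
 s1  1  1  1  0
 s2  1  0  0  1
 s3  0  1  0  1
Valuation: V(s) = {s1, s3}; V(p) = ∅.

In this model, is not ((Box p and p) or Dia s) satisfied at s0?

At s0: (Box p and p) or Dia s is true, so not ((Box p and p) or Dia s) is false.
  At s0: Box p and p is false, Dia s is true, so (Box p and p) or Dia s is true.
    At s0: Box p is false, p is false, so Box p and p is false.
      At s0: Box p requires p at every successor {s0, s1, s2, s3}.
        p fails at s0, so Box p is false at s0.
    At s0: Dia s requires s at some successor in {s0, s1, s2, s3}.
      s holds at s1, so Dia s is true at s0.

No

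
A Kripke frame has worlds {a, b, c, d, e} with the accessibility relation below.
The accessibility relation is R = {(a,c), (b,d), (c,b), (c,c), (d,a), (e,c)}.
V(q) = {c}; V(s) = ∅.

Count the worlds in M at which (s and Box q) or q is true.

1

Let φ = (s and Box q) or q. Evaluate φ at each world:
  a (successors {c}): φ is false.
  b (successors {d}): φ is false.
  c (successors {b, c}): φ is true.
  d (successors {a}): φ is false.
  e (successors {c}): φ is false.
For instance, at d:
  At d: s and Box q is false, q is false, so (s and Box q) or q is false.
    At d: s is false, Box q is false, so s and Box q is false.
      At d: Box q requires q at every successor {a}.
        q fails at a, so Box q is false at d.
Satisfying worlds: {c}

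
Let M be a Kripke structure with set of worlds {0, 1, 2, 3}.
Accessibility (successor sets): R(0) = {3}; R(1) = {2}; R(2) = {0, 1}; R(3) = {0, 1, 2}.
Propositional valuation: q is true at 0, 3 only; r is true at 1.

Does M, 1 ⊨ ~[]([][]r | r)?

At 1: []([][]r | r) is false, so ~[]([][]r | r) is true.
  At 1: []([][]r | r) requires [][]r | r at every successor {2}.
    [][]r | r fails at 2, so []([][]r | r) is false at 1.
      At 2: [][]r is false, r is false, so [][]r | r is false.

Yes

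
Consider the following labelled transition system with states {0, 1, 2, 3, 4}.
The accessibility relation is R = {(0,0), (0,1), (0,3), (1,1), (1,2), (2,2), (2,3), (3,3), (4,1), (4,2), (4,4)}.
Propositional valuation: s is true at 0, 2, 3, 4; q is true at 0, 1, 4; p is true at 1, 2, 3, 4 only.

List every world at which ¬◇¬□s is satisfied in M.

2, 3

Let φ = ¬◇¬□s. Evaluate φ at each world:
  0 (successors {0, 1, 3}): φ is false.
  1 (successors {1, 2}): φ is false.
  2 (successors {2, 3}): φ is true.
  3 (successors {3}): φ is true.
  4 (successors {1, 2, 4}): φ is false.
For instance, at 0:
  At 0: ◇¬□s is true, so ¬◇¬□s is false.
    At 0: ◇¬□s requires ¬□s at some successor in {0, 1, 3}.
      ¬□s holds at 0, so ◇¬□s is true at 0.
Satisfying worlds: {2, 3}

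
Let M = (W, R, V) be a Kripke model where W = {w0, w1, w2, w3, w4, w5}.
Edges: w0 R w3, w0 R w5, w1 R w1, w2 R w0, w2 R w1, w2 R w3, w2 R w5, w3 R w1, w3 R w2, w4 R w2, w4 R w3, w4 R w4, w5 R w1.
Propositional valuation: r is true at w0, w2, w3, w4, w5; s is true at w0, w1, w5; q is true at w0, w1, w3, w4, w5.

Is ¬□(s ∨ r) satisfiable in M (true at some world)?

Recall that □ψ holds at a world iff ψ holds at every accessible world, and ◇ψ holds iff ψ holds at some accessible world.
Let φ = ¬□(s ∨ r). Evaluate φ at each world:
  w0 (successors {w3, w5}): φ is false.
  w1 (successors {w1}): φ is false.
  w2 (successors {w0, w1, w3, w5}): φ is false.
  w3 (successors {w1, w2}): φ is false.
  w4 (successors {w2, w3, w4}): φ is false.
  w5 (successors {w1}): φ is false.
For instance, at w3:
  At w3: □(s ∨ r) is true, so ¬□(s ∨ r) is false.
    At w3: □(s ∨ r) requires s ∨ r at every successor {w1, w2}.
      At w1: s ∨ r is true.
      At w2: s ∨ r is true.
    So □(s ∨ r) is true at w3.

No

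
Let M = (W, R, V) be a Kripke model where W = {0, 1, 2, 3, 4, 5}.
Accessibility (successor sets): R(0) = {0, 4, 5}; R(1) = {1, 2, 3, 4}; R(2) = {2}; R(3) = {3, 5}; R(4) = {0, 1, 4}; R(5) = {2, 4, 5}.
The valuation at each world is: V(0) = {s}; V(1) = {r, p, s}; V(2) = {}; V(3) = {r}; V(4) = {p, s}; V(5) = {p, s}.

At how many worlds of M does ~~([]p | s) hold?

Let φ = ~~([]p | s). Evaluate φ at each world:
  0 (successors {0, 4, 5}): φ is true.
  1 (successors {1, 2, 3, 4}): φ is true.
  2 (successors {2}): φ is false.
  3 (successors {3, 5}): φ is false.
  4 (successors {0, 1, 4}): φ is true.
  5 (successors {2, 4, 5}): φ is true.
For instance, at 2:
  At 2: ~([]p | s) is true, so ~~([]p | s) is false.
    At 2: []p | s is false, so ~([]p | s) is true.
      At 2: []p is false, s is false, so []p | s is false.
Satisfying worlds: {0, 1, 4, 5}

4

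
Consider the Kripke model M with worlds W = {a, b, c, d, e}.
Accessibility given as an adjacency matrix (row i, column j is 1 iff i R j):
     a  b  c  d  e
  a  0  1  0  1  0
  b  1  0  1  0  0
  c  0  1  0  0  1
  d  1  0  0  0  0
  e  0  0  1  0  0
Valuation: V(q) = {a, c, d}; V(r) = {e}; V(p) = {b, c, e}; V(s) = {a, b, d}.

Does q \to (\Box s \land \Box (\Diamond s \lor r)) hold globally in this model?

Let φ = q \to (\Box s \land \Box (\Diamond s \lor r)). Evaluate φ at each world:
  a (successors {b, d}): φ is true.
  b (successors {a, c}): φ is true.
  c (successors {b, e}): φ is false.
  d (successors {a}): φ is true.
  e (successors {c}): φ is true.
Detail at c (counterexample):
  At c: q is true, \Box s \land \Box (\Diamond s \lor r) is false, so q \to (\Box s \land \Box (\Diamond s \lor r)) is false.
    At c: \Box s is false, \Box (\Diamond s \lor r) is true, so \Box s \land \Box (\Diamond s \lor r) is false.
      At c: \Box s requires s at every successor {b, e}.
        s fails at e, so \Box s is false at c.
      At c: \Box (\Diamond s \lor r) requires \Diamond s \lor r at every successor {b, e}.
        At b: \Diamond s \lor r is true.
        At e: \Diamond s \lor r is true.
      So \Box (\Diamond s \lor r) is true at c.

No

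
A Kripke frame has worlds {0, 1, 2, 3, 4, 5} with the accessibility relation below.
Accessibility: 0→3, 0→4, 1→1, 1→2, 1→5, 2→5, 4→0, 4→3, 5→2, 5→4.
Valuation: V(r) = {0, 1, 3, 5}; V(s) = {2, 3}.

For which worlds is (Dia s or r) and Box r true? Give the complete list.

Let φ = (Dia s or r) and Box r. Evaluate φ at each world:
  0 (successors {3, 4}): φ is false.
  1 (successors {1, 2, 5}): φ is false.
  2 (successors {5}): φ is false.
  3 (successors ∅): φ is true.
  4 (successors {0, 3}): φ is true.
  5 (successors {2, 4}): φ is false.
For instance, at 4:
  At 4: Dia s or r is true, Box r is true, so (Dia s or r) and Box r is true.
    At 4: Dia s is true, r is false, so Dia s or r is true.
      At 4: Dia s requires s at some successor in {0, 3}.
        s holds at 3, so Dia s is true at 4.
    At 4: Box r requires r at every successor {0, 3}.
      At 0: r is true.
      At 3: r is true.
    So Box r is true at 4.
Satisfying worlds: {3, 4}

3, 4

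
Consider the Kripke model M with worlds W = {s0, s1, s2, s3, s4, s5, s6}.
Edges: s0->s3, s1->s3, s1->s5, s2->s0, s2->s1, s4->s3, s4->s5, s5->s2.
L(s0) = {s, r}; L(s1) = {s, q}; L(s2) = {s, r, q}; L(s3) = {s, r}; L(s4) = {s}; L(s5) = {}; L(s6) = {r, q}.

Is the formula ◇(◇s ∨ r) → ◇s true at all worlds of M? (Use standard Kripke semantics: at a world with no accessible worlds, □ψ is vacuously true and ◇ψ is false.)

Recall that ◇ψ holds at a world iff ψ holds at some accessible world.
Let φ = ◇(◇s ∨ r) → ◇s. Evaluate φ at each world:
  s0 (successors {s3}): φ is true.
  s1 (successors {s3, s5}): φ is true.
  s2 (successors {s0, s1}): φ is true.
  s3 (successors ∅): φ is true.
  s4 (successors {s3, s5}): φ is true.
  s5 (successors {s2}): φ is true.
  s6 (successors ∅): φ is true.
For instance, at s1:
  At s1: ◇(◇s ∨ r) is true, ◇s is true, so ◇(◇s ∨ r) → ◇s is true.
    At s1: ◇(◇s ∨ r) requires ◇s ∨ r at some successor in {s3, s5}.
      ◇s ∨ r holds at s3, so ◇(◇s ∨ r) is true at s1.
    At s1: ◇s requires s at some successor in {s3, s5}.
      s holds at s3, so ◇s is true at s1.

Yes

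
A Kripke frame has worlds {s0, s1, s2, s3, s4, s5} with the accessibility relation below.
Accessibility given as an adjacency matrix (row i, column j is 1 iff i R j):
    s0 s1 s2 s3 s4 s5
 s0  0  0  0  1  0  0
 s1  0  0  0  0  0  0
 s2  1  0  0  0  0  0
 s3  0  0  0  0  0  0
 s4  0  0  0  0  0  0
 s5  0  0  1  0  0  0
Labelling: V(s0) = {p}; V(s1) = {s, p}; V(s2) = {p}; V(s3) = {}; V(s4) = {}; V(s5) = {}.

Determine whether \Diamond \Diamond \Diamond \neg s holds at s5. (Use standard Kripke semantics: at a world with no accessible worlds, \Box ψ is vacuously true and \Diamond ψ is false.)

Recall that \Diamond ψ holds at a world iff ψ holds at some accessible world.
At s5: \Diamond \Diamond \Diamond \neg s requires \Diamond \Diamond \neg s at some successor in {s2}.
  \Diamond \Diamond \neg s holds at s2, so \Diamond \Diamond \Diamond \neg s is true at s5.
    At s2: \Diamond \Diamond \neg s requires \Diamond \neg s at some successor in {s0}.
      \Diamond \neg s holds at s0, so \Diamond \Diamond \neg s is true at s2.

Yes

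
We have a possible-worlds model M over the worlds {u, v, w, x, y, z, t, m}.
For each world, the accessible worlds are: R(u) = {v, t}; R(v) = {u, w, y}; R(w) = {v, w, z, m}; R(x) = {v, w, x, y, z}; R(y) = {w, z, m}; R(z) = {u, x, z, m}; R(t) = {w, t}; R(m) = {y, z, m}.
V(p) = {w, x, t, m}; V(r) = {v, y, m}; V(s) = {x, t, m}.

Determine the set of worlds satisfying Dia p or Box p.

u, v, w, x, y, z, t, m

Let φ = Dia p or Box p. Evaluate φ at each world:
  u (successors {v, t}): φ is true.
  v (successors {u, w, y}): φ is true.
  w (successors {v, w, z, m}): φ is true.
  x (successors {v, w, x, y, z}): φ is true.
  y (successors {w, z, m}): φ is true.
  z (successors {u, x, z, m}): φ is true.
  t (successors {w, t}): φ is true.
  m (successors {y, z, m}): φ is true.
For instance, at m:
  At m: Dia p is true, Box p is false, so Dia p or Box p is true.
    At m: Dia p requires p at some successor in {y, z, m}.
      p holds at m, so Dia p is true at m.
    At m: Box p requires p at every successor {y, z, m}.
      p fails at y, so Box p is false at m.
Satisfying worlds: {u, v, w, x, y, z, t, m}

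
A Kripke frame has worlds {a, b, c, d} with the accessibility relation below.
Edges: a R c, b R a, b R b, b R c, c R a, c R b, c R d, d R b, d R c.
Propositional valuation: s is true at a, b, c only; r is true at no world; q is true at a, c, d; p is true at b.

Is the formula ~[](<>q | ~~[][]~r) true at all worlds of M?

No

Recall that []ψ holds at a world iff ψ holds at every accessible world, and <>ψ holds iff ψ holds at some accessible world.
Let φ = ~[](<>q | ~~[][]~r). Evaluate φ at each world:
  a (successors {c}): φ is false.
  b (successors {a, b, c}): φ is false.
  c (successors {a, b, d}): φ is false.
  d (successors {b, c}): φ is false.
Detail at a (counterexample):
  At a: [](<>q | ~~[][]~r) is true, so ~[](<>q | ~~[][]~r) is false.
    At a: [](<>q | ~~[][]~r) requires <>q | ~~[][]~r at every successor {c}.
      At c: <>q | ~~[][]~r is true.
    So [](<>q | ~~[][]~r) is true at a.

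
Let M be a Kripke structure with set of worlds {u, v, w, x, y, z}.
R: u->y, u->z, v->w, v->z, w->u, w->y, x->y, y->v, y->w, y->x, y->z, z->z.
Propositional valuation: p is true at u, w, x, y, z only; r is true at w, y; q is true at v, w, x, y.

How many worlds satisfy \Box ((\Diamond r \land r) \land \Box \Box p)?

Let φ = \Box ((\Diamond r \land r) \land \Box \Box p). Evaluate φ at each world:
  u (successors {y, z}): φ is false.
  v (successors {w, z}): φ is false.
  w (successors {u, y}): φ is false.
  x (successors {y}): φ is true.
  y (successors {v, w, x, z}): φ is false.
  z (successors {z}): φ is false.
For instance, at z:
  At z: \Box ((\Diamond r \land r) \land \Box \Box p) requires (\Diamond r \land r) \land \Box \Box p at every successor {z}.
    (\Diamond r \land r) \land \Box \Box p fails at z, so \Box ((\Diamond r \land r) \land \Box \Box p) is false at z.
      At z: \Diamond r \land r is false, \Box \Box p is true, so (\Diamond r \land r) \land \Box \Box p is false.
Satisfying worlds: {x}

1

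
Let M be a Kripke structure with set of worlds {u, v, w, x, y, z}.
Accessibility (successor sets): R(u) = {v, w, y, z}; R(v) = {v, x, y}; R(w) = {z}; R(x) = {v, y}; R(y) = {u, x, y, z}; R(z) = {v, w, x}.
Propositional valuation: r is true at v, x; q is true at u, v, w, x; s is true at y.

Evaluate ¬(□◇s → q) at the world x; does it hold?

Recall that □ψ holds at a world iff ψ holds at every accessible world, and ◇ψ holds iff ψ holds at some accessible world.
At x: □◇s → q is true, so ¬(□◇s → q) is false.
  At x: □◇s is true, q is true, so □◇s → q is true.
    At x: □◇s requires ◇s at every successor {v, y}.
      At v: ◇s is true.
      At y: ◇s is true.
    So □◇s is true at x.

No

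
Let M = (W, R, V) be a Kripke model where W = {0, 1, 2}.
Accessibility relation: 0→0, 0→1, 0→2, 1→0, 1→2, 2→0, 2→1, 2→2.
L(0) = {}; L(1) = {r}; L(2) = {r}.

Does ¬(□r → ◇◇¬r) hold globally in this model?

Let φ = ¬(□r → ◇◇¬r). Evaluate φ at each world:
  0 (successors {0, 1, 2}): φ is false.
  1 (successors {0, 2}): φ is false.
  2 (successors {0, 1, 2}): φ is false.
Detail at 0 (counterexample):
  At 0: □r → ◇◇¬r is true, so ¬(□r → ◇◇¬r) is false.
    At 0: □r is false, ◇◇¬r is true, so □r → ◇◇¬r is true.
      At 0: □r requires r at every successor {0, 1, 2}.
        r fails at 0, so □r is false at 0.
      At 0: ◇◇¬r requires ◇¬r at some successor in {0, 1, 2}.
        ◇¬r holds at 0, so ◇◇¬r is true at 0.

No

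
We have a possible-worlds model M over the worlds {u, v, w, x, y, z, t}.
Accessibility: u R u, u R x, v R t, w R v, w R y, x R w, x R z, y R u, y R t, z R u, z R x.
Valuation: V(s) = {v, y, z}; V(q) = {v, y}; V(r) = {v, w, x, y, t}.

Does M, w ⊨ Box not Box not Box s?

Yes

At w: Box not Box not Box s requires not Box not Box s at every successor {v, y}.
    At v: Box not Box s is false, so not Box not Box s is true.
      At v: Box not Box s requires not Box s at every successor {t}.
        not Box s fails at t, so Box not Box s is false at v.
    At y: Box not Box s is false, so not Box not Box s is true.
      At y: Box not Box s requires not Box s at every successor {u, t}.
        not Box s fails at t, so Box not Box s is false at y.
So Box not Box not Box s is true at w.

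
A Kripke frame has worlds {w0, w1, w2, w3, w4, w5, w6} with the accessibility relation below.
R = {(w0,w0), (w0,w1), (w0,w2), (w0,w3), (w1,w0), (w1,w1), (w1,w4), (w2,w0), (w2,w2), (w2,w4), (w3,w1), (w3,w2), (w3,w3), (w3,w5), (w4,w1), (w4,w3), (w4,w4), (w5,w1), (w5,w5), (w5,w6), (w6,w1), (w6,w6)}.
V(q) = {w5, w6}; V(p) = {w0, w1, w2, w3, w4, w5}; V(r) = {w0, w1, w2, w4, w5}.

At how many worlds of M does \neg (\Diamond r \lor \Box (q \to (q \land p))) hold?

0

Let φ = \neg (\Diamond r \lor \Box (q \to (q \land p))). Evaluate φ at each world:
  w0 (successors {w0, w1, w2, w3}): φ is false.
  w1 (successors {w0, w1, w4}): φ is false.
  w2 (successors {w0, w2, w4}): φ is false.
  w3 (successors {w1, w2, w3, w5}): φ is false.
  w4 (successors {w1, w3, w4}): φ is false.
  w5 (successors {w1, w5, w6}): φ is false.
  w6 (successors {w1, w6}): φ is false.
For instance, at w3:
  At w3: \Diamond r \lor \Box (q \to (q \land p)) is true, so \neg (\Diamond r \lor \Box (q \to (q \land p))) is false.
    At w3: \Diamond r is true, \Box (q \to (q \land p)) is true, so \Diamond r \lor \Box (q \to (q \land p)) is true.
      At w3: \Diamond r requires r at some successor in {w1, w2, w3, w5}.
        r holds at w1, so \Diamond r is true at w3.
      At w3: \Box (q \to (q \land p)) requires q \to (q \land p) at every successor {w1, w2, w3, w5}.
        At w1: q \to (q \land p) is true.
        At w2: q \to (q \land p) is true.
        At w3: q \to (q \land p) is true.
        At w5: q \to (q \land p) is true.
      So \Box (q \to (q \land p)) is true at w3.
Satisfying worlds: none.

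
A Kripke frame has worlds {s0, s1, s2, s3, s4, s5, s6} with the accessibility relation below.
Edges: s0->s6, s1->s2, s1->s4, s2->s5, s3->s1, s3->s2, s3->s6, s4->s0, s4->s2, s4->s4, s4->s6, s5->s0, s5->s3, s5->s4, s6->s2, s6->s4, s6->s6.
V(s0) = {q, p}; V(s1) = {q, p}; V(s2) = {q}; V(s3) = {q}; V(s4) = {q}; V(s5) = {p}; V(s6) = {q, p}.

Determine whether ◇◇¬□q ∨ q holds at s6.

Yes

Recall that □ψ holds at a world iff ψ holds at every accessible world, and ◇ψ holds iff ψ holds at some accessible world.
At s6: ◇◇¬□q is true, q is true, so ◇◇¬□q ∨ q is true.
  At s6: ◇◇¬□q requires ◇¬□q at some successor in {s2, s4, s6}.
    ◇¬□q holds at s4, so ◇◇¬□q is true at s6.
      At s4: ◇¬□q requires ¬□q at some successor in {s0, s2, s4, s6}.
        ¬□q holds at s2, so ◇¬□q is true at s4.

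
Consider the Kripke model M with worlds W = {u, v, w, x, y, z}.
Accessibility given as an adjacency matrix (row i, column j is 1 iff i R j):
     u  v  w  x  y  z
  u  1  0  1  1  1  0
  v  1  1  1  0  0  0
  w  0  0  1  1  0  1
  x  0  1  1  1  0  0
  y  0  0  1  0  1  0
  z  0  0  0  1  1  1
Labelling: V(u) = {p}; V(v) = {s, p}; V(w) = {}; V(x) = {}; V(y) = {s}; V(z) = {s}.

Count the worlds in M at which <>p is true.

3

Let φ = <>p. Evaluate φ at each world:
  u (successors {u, w, x, y}): φ is true.
  v (successors {u, v, w}): φ is true.
  w (successors {w, x, z}): φ is false.
  x (successors {v, w, x}): φ is true.
  y (successors {w, y}): φ is false.
  z (successors {x, y, z}): φ is false.
For instance, at v:
  At v: <>p requires p at some successor in {u, v, w}.
    p holds at u, so <>p is true at v.
Satisfying worlds: {u, v, x}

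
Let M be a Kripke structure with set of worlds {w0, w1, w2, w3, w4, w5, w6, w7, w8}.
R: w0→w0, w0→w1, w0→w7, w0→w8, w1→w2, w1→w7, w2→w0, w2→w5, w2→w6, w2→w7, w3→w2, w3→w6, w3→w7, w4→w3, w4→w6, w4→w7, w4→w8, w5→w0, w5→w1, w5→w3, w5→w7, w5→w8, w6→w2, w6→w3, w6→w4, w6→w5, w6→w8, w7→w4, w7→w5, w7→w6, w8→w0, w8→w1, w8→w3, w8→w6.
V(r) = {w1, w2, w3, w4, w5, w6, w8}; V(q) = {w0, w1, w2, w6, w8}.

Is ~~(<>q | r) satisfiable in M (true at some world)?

Let φ = ~~(<>q | r). Evaluate φ at each world:
  w0 (successors {w0, w1, w7, w8}): φ is true.
  w1 (successors {w2, w7}): φ is true.
  w2 (successors {w0, w5, w6, w7}): φ is true.
  w3 (successors {w2, w6, w7}): φ is true.
  w4 (successors {w3, w6, w7, w8}): φ is true.
  w5 (successors {w0, w1, w3, w7, w8}): φ is true.
  w6 (successors {w2, w3, w4, w5, w8}): φ is true.
  w7 (successors {w4, w5, w6}): φ is true.
  w8 (successors {w0, w1, w3, w6}): φ is true.
Detail at w0 (witness):
  At w0: ~(<>q | r) is false, so ~~(<>q | r) is true.
    At w0: <>q | r is true, so ~(<>q | r) is false.
      At w0: <>q is true, r is false, so <>q | r is true.

Yes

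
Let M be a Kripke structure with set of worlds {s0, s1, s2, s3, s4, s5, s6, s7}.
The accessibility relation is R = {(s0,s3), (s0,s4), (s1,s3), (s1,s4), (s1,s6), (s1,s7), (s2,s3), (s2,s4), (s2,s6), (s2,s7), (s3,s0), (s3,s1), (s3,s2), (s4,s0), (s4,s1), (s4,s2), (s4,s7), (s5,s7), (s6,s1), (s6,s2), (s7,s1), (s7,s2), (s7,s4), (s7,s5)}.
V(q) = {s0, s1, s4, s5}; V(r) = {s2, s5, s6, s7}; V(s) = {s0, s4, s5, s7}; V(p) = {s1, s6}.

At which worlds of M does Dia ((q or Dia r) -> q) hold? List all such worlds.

Let φ = Dia ((q or Dia r) -> q). Evaluate φ at each world:
  s0 (successors {s3, s4}): φ is true.
  s1 (successors {s3, s4, s6, s7}): φ is true.
  s2 (successors {s3, s4, s6, s7}): φ is true.
  s3 (successors {s0, s1, s2}): φ is true.
  s4 (successors {s0, s1, s2, s7}): φ is true.
  s5 (successors {s7}): φ is false.
  s6 (successors {s1, s2}): φ is true.
  s7 (successors {s1, s2, s4, s5}): φ is true.
For instance, at s5:
  At s5: Dia ((q or Dia r) -> q) requires (q or Dia r) -> q at some successor in {s7}.
    At s7: (q or Dia r) -> q is false.
  So Dia ((q or Dia r) -> q) is false at s5.
Satisfying worlds: {s0, s1, s2, s3, s4, s6, s7}

s0, s1, s2, s3, s4, s6, s7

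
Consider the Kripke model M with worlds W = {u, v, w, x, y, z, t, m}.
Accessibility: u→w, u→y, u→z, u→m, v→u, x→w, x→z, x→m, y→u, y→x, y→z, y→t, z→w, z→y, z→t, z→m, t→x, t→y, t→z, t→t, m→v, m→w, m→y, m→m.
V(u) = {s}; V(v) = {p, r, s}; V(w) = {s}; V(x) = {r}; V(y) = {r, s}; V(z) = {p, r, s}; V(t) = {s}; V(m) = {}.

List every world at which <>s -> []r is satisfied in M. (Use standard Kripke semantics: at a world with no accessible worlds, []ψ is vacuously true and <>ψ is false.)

w

Recall that []ψ holds at a world iff ψ holds at every accessible world, and <>ψ holds iff ψ holds at some accessible world.
Let φ = <>s -> []r. Evaluate φ at each world:
  u (successors {w, y, z, m}): φ is false.
  v (successors {u}): φ is false.
  w (successors ∅): φ is true.
  x (successors {w, z, m}): φ is false.
  y (successors {u, x, z, t}): φ is false.
  z (successors {w, y, t, m}): φ is false.
  t (successors {x, y, z, t}): φ is false.
  m (successors {v, w, y, m}): φ is false.
For instance, at v:
  At v: <>s is true, []r is false, so <>s -> []r is false.
    At v: <>s requires s at some successor in {u}.
      s holds at u, so <>s is true at v.
    At v: []r requires r at every successor {u}.
      r fails at u, so []r is false at v.
Satisfying worlds: {w}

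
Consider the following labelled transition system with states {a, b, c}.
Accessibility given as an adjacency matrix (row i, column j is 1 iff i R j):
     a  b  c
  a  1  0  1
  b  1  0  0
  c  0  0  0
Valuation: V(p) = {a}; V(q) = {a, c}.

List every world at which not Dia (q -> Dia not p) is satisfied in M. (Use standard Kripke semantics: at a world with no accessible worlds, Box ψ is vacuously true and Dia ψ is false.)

c

Recall that Dia ψ holds at a world iff ψ holds at some accessible world.
Let φ = not Dia (q -> Dia not p). Evaluate φ at each world:
  a (successors {a, c}): φ is false.
  b (successors {a}): φ is false.
  c (successors ∅): φ is true.
For instance, at b:
  At b: Dia (q -> Dia not p) is true, so not Dia (q -> Dia not p) is false.
    At b: Dia (q -> Dia not p) requires q -> Dia not p at some successor in {a}.
      q -> Dia not p holds at a, so Dia (q -> Dia not p) is true at b.
Satisfying worlds: {c}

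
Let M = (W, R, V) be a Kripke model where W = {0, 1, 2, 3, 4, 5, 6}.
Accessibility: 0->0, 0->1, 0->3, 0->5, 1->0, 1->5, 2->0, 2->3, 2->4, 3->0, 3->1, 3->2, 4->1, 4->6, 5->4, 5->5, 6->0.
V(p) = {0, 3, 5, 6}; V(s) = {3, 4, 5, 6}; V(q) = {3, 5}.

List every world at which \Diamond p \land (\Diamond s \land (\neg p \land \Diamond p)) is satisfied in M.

1, 2, 4

Let φ = \Diamond p \land (\Diamond s \land (\neg p \land \Diamond p)). Evaluate φ at each world:
  0 (successors {0, 1, 3, 5}): φ is false.
  1 (successors {0, 5}): φ is true.
  2 (successors {0, 3, 4}): φ is true.
  3 (successors {0, 1, 2}): φ is false.
  4 (successors {1, 6}): φ is true.
  5 (successors {4, 5}): φ is false.
  6 (successors {0}): φ is false.
For instance, at 5:
  At 5: \Diamond p is true, \Diamond s \land (\neg p \land \Diamond p) is false, so \Diamond p \land (\Diamond s \land (\neg p \land \Diamond p)) is false.
    At 5: \Diamond p requires p at some successor in {4, 5}.
      p holds at 5, so \Diamond p is true at 5.
    At 5: \Diamond s is true, \neg p \land \Diamond p is false, so \Diamond s \land (\neg p \land \Diamond p) is false.
      At 5: \Diamond s requires s at some successor in {4, 5}.
        s holds at 4, so \Diamond s is true at 5.
      At 5: \neg p is false, \Diamond p is true, so \neg p \land \Diamond p is false.
Satisfying worlds: {1, 2, 4}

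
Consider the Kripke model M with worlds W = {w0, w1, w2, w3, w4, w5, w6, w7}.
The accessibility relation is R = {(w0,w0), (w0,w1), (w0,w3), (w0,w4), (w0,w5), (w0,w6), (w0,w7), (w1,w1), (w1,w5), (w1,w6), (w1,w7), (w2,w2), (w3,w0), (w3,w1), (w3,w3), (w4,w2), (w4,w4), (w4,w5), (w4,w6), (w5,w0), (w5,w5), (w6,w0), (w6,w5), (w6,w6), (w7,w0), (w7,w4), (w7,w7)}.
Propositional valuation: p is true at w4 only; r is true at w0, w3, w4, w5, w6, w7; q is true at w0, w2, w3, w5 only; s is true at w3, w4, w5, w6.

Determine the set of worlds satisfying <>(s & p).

w0, w4, w7

Let φ = <>(s & p). Evaluate φ at each world:
  w0 (successors {w0, w1, w3, w4, w5, w6, w7}): φ is true.
  w1 (successors {w1, w5, w6, w7}): φ is false.
  w2 (successors {w2}): φ is false.
  w3 (successors {w0, w1, w3}): φ is false.
  w4 (successors {w2, w4, w5, w6}): φ is true.
  w5 (successors {w0, w5}): φ is false.
  w6 (successors {w0, w5, w6}): φ is false.
  w7 (successors {w0, w4, w7}): φ is true.
For instance, at w1:
  At w1: <>(s & p) requires s & p at some successor in {w1, w5, w6, w7}.
    At w1: s & p is false.
    At w5: s & p is false.
    At w6: s & p is false.
    At w7: s & p is false.
  So <>(s & p) is false at w1.
Satisfying worlds: {w0, w4, w7}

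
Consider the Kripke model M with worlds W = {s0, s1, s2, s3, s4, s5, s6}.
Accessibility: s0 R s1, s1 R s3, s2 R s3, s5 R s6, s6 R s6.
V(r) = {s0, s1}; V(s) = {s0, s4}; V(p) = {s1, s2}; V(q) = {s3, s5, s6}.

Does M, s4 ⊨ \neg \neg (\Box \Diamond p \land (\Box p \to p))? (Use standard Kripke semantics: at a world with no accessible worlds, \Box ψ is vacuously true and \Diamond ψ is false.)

No

Recall that \Box ψ holds at a world iff ψ holds at every accessible world, and \Diamond ψ holds iff ψ holds at some accessible world.
At s4: \neg (\Box \Diamond p \land (\Box p \to p)) is true, so \neg \neg (\Box \Diamond p \land (\Box p \to p)) is false.
  At s4: \Box \Diamond p \land (\Box p \to p) is false, so \neg (\Box \Diamond p \land (\Box p \to p)) is true.
    At s4: \Box \Diamond p is true, \Box p \to p is false, so \Box \Diamond p \land (\Box p \to p) is false.
      At s4: no accessible worlds, so \Box \Diamond p holds vacuously.
      At s4: \Box p is true, p is false, so \Box p \to p is false.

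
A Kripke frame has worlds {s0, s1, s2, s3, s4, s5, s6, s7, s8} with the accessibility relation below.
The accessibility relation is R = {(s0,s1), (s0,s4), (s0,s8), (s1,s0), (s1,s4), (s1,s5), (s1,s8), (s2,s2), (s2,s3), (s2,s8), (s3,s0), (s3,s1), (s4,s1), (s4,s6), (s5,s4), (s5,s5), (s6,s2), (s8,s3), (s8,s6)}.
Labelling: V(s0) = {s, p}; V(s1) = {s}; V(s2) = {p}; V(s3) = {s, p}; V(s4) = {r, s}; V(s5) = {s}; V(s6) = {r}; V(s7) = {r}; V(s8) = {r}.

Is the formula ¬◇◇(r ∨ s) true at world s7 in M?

Recall that ◇ψ holds at a world iff ψ holds at some accessible world.
At s7: ◇◇(r ∨ s) is false, so ¬◇◇(r ∨ s) is true.
  At s7: no accessible worlds, so ◇◇(r ∨ s) is false.

Yes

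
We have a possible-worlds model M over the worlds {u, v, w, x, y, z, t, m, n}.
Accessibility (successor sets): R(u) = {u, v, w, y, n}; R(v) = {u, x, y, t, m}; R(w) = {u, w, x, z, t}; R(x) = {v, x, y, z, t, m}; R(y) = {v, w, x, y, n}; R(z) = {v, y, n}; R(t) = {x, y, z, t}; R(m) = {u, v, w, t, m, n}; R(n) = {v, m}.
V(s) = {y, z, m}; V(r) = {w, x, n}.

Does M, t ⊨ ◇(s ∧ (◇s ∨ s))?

Yes

At t: ◇(s ∧ (◇s ∨ s)) requires s ∧ (◇s ∨ s) at some successor in {x, y, z, t}.
  s ∧ (◇s ∨ s) holds at y, so ◇(s ∧ (◇s ∨ s)) is true at t.
    At y: s is true, ◇s ∨ s is true, so s ∧ (◇s ∨ s) is true.
      At y: ◇s is true, s is true, so ◇s ∨ s is true.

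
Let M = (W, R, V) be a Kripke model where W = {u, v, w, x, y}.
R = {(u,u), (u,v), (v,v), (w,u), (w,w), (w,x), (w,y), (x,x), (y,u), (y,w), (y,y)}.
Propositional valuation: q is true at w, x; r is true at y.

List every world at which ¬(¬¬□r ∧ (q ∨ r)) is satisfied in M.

u, v, w, x, y

Recall that □ψ holds at a world iff ψ holds at every accessible world, and ◇ψ holds iff ψ holds at some accessible world.
Let φ = ¬(¬¬□r ∧ (q ∨ r)). Evaluate φ at each world:
  u (successors {u, v}): φ is true.
  v (successors {v}): φ is true.
  w (successors {u, w, x, y}): φ is true.
  x (successors {x}): φ is true.
  y (successors {u, w, y}): φ is true.
For instance, at y:
  At y: ¬¬□r ∧ (q ∨ r) is false, so ¬(¬¬□r ∧ (q ∨ r)) is true.
    At y: ¬¬□r is false, q ∨ r is true, so ¬¬□r ∧ (q ∨ r) is false.
      At y: ¬□r is true, so ¬¬□r is false.
Satisfying worlds: {u, v, w, x, y}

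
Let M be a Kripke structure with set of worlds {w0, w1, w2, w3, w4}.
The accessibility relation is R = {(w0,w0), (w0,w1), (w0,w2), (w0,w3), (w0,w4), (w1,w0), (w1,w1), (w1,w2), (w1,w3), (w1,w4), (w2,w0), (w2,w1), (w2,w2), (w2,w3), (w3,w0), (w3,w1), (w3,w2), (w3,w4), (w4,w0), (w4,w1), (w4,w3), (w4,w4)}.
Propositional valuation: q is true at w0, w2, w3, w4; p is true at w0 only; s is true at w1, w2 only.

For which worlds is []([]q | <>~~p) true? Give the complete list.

Recall that []ψ holds at a world iff ψ holds at every accessible world, and <>ψ holds iff ψ holds at some accessible world.
Let φ = []([]q | <>~~p). Evaluate φ at each world:
  w0 (successors {w0, w1, w2, w3, w4}): φ is true.
  w1 (successors {w0, w1, w2, w3, w4}): φ is true.
  w2 (successors {w0, w1, w2, w3}): φ is true.
  w3 (successors {w0, w1, w2, w4}): φ is true.
  w4 (successors {w0, w1, w3, w4}): φ is true.
For instance, at w0:
  At w0: []([]q | <>~~p) requires []q | <>~~p at every successor {w0, w1, w2, w3, w4}.
    At w0: []q | <>~~p is true.
    At w1: []q | <>~~p is true.
    At w2: []q | <>~~p is true.
    At w3: []q | <>~~p is true.
    At w4: []q | <>~~p is true.
  So []([]q | <>~~p) is true at w0.
Satisfying worlds: {w0, w1, w2, w3, w4}

w0, w1, w2, w3, w4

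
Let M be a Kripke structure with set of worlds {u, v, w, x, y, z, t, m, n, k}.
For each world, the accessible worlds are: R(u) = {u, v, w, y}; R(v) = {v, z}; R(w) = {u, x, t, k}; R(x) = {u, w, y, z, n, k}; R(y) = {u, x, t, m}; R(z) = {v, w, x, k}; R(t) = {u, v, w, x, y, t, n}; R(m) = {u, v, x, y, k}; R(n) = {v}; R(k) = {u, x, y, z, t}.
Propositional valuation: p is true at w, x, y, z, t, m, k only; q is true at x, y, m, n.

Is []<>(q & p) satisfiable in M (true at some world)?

Yes

Let φ = []<>(q & p). Evaluate φ at each world:
  u (successors {u, v, w, y}): φ is false.
  v (successors {v, z}): φ is false.
  w (successors {u, x, t, k}): φ is true.
  x (successors {u, w, y, z, n, k}): φ is false.
  y (successors {u, x, t, m}): φ is true.
  z (successors {v, w, x, k}): φ is false.
  t (successors {u, v, w, x, y, t, n}): φ is false.
  m (successors {u, v, x, y, k}): φ is false.
  n (successors {v}): φ is false.
  k (successors {u, x, y, z, t}): φ is true.
Detail at w (witness):
  At w: []<>(q & p) requires <>(q & p) at every successor {u, x, t, k}.
    At u: <>(q & p) is true.
    At x: <>(q & p) is true.
    At t: <>(q & p) is true.
    At k: <>(q & p) is true.
  So []<>(q & p) is true at w.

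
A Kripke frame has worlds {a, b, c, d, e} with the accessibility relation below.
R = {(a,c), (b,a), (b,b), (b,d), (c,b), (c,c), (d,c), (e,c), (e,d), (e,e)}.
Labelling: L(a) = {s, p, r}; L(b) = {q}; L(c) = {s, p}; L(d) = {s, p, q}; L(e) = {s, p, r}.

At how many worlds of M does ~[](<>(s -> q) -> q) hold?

4

Let φ = ~[](<>(s -> q) -> q). Evaluate φ at each world:
  a (successors {c}): φ is true.
  b (successors {a, b, d}): φ is false.
  c (successors {b, c}): φ is true.
  d (successors {c}): φ is true.
  e (successors {c, d, e}): φ is true.
For instance, at a:
  At a: [](<>(s -> q) -> q) is false, so ~[](<>(s -> q) -> q) is true.
    At a: [](<>(s -> q) -> q) requires <>(s -> q) -> q at every successor {c}.
      <>(s -> q) -> q fails at c, so [](<>(s -> q) -> q) is false at a.
Satisfying worlds: {a, c, d, e}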